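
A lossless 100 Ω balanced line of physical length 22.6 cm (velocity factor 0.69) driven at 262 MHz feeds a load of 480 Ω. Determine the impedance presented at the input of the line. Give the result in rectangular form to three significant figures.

Z_in ≈ 21.9 + j22 Ω

λ = v/f = 0.69·c / 262 MHz = 0.79 m
βl = 2π·l/λ = 2π × 0.286 = 103°
tan(βl) = tan(103°) = -4.34
Z_in = Z_0·(Z_L + jZ_0·tanβl)/(Z_0 + jZ_L·tanβl)
     = 100·(480 − j434)/(100 − j2080)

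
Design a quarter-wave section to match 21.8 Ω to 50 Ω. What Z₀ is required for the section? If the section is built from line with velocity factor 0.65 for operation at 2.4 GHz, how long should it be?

Z_qwt = √(Z_0·R_L) = √(50 × 21.8) = √1090
λ = 0.65·c/f = 0.0813 m, so l = λ/4 = 0.0203 m

Z_qwt ≈ 33 Ω; length ≈ 2.03 cm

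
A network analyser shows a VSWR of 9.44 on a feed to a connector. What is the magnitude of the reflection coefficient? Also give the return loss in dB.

|Γ| ≈ 0.808; return loss ≈ 1.85 dB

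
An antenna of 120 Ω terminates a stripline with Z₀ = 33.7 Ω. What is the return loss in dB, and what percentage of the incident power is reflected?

RL ≈ 5.01 dB; 31.5% of incident power reflected

Γ = (120 − 33.7)/(120 + 33.7) = 0.561
RL = −20·log₁₀(0.561) = 5.01 dB
P_refl/P_inc = |Γ|² = 0.315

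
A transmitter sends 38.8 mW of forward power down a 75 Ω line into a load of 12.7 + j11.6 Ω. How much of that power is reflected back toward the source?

|Γ| = |(-62.3 + j11.6)/(87.7 + j11.6)| = 0.716
|Γ|² = 0.513
P_refl = |Γ|²·P_inc = 19.9 mW, P_del = (1 − |Γ|²)·P_inc = 18.9 mW

P_reflected ≈ 19.9 mW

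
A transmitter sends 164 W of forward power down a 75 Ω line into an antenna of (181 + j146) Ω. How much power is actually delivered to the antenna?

|Γ| = |(106 + j146)/(256 + j146)| = 0.612
|Γ|² = 0.375
P_refl = |Γ|²·P_inc = 61.5 W, P_del = (1 − |Γ|²)·P_inc = 103 W

P_delivered ≈ 103 W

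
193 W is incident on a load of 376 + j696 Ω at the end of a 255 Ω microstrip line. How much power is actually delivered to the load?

P_delivered ≈ 83.9 W

|Γ| = |(121 + j696)/(631 + j696)| = 0.752
|Γ|² = 0.565
P_refl = |Γ|²·P_inc = 109 W, P_del = (1 − |Γ|²)·P_inc = 83.9 W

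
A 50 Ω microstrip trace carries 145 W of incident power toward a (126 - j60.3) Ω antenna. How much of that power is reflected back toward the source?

|Γ| = |(76 − j60.3)/(176 − j60.3)| = 0.521
|Γ|² = 0.272
P_refl = |Γ|²·P_inc = 39.4 W, P_del = (1 − |Γ|²)·P_inc = 106 W

P_reflected ≈ 39.4 W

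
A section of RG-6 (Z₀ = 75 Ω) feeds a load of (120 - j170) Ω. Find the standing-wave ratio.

VSWR ≈ 5.25

Γ = (Z_L − Z_0)/(Z_L + Z_0) = (45 − j170)/(195 − j170)
|Γ| = 176/259 = 0.68
VSWR = (1 + |Γ|)/(1 − |Γ|) = 1.68/0.32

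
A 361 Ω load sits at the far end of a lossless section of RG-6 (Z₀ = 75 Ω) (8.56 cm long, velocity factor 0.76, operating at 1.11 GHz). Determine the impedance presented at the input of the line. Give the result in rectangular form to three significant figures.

λ = v/f = 0.76·c / 1.11 GHz = 0.205 m
βl = 2π·l/λ = 2π × 0.417 = 150°
tan(βl) = tan(150°) = -0.577
Z_in = Z_0·(Z_L + jZ_0·tanβl)/(Z_0 + jZ_L·tanβl)
     = 75·(361 − j43.3)/(75 − j208)

Z_in ≈ 55.3 + j110 Ω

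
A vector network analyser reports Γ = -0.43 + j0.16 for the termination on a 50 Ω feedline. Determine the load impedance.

Z_L ≈ 19.1 + j7.73 Ω

Z_L = Z_0·(1 + Γ)/(1 − Γ) = 50·(0.57 + j0.16)/(1.43 − j0.16)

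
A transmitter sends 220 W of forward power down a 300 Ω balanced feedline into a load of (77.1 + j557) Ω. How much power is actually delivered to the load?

P_delivered ≈ 45 W

|Γ| = |(-222.9 + j557)/(377.1 + j557)| = 0.892
|Γ|² = 0.796
P_refl = |Γ|²·P_inc = 175 W, P_del = (1 − |Γ|²)·P_inc = 45 W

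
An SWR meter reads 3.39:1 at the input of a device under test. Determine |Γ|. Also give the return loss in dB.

|Γ| ≈ 0.544; return loss ≈ 5.28 dB

|Γ| = (S − 1)/(S + 1) = (3.39 − 1)/(3.39 + 1) = 2.39/4.39
RL = −20·log₁₀|Γ| = −20·log₁₀(0.544)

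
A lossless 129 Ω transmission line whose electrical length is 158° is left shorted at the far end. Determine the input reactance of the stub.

tan(βl) = -0.404
For a shorted stub, Z_in = jZ_0·tan(βl)

X_in ≈ -52.1 Ω (capacitive)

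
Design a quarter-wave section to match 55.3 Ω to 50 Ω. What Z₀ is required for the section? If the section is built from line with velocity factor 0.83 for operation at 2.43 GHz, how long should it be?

Z_qwt = √(Z_0·R_L) = √(50 × 55.3) = √2765
λ = 0.83·c/f = 0.102 m, so l = λ/4 = 0.0256 m

Z_qwt ≈ 52.6 Ω; length ≈ 2.56 cm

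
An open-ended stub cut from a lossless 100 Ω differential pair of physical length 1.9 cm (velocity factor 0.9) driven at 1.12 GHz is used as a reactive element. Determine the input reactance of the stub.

X_in ≈ -185 Ω (capacitive)

λ = v/f = 0.9·c / 1.12 GHz = 0.241 m
βl = 2π·l/λ = 2π × 0.0788 = 28.4°
tan(βl) = 0.54
For an open-ended stub, Z_in = −jZ_0·cot(βl) = −jZ_0/tan(βl)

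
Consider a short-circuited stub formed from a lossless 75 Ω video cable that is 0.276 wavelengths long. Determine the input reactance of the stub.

βl = 2π × 0.276 = 99.4°
tan(βl) = -6.07
For a short-circuited stub, Z_in = jZ_0·tan(βl)

X_in ≈ -455 Ω (capacitive)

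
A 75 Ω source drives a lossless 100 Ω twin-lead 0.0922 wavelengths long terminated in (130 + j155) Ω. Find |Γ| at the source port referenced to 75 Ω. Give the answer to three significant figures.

βl = 2π × 0.0922 = 33.2°
tan(βl) = 0.654
Z_in = Z_0·(Z_L + jZ_0·tanβl)/(Z_0 + jZ_L·tanβl) = 257 − j157 Ω
Γ_s = (Z_in − Z_s)/(Z_in + Z_s) = (182 − j157)/(332 − j157), |Γ_s| = 0.654

|Γ| ≈ 0.654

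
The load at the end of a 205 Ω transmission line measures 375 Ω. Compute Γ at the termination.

Γ = (Z_L − Z_0)/(Z_L + Z_0) = (375 − 205)/(375 + 205) = 170/580

Γ = 0.293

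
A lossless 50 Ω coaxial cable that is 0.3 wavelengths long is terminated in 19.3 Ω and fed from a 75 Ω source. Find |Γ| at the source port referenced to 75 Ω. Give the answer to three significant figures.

|Γ| ≈ 0.328

βl = 2π × 0.3 = 108°
tan(βl) = -3.08
Z_in = Z_0·(Z_L + jZ_0·tanβl)/(Z_0 + jZ_L·tanβl) = 83.8 − j54.3 Ω
Γ_s = (Z_in − Z_s)/(Z_in + Z_s) = (8.82 − j54.3)/(159 − j54.3), |Γ_s| = 0.328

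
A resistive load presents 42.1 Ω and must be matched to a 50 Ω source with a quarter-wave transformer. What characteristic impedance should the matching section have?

Z_qwt = √(Z_0·R_L) = √(50 × 42.1) = √2105

Z_qwt ≈ 45.9 Ω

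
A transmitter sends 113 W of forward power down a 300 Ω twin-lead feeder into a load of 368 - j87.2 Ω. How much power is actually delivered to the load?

P_delivered ≈ 110 W

|Γ| = |(68 − j87.2)/(668 − j87.2)| = 0.164
|Γ|² = 0.0269
P_refl = |Γ|²·P_inc = 3.04 W, P_del = (1 − |Γ|²)·P_inc = 110 W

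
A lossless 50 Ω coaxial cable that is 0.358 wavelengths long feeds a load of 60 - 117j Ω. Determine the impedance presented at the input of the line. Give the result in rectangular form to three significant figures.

Z_in ≈ 26.1 + j73.7 Ω

βl = 2π × 0.358 = 129°
tan(βl) = tan(129°) = -1.24
Z_in = Z_0·(Z_L + jZ_0·tanβl)/(Z_0 + jZ_L·tanβl)
     = 50·(60 − j179)/(-95.1 − j74.4)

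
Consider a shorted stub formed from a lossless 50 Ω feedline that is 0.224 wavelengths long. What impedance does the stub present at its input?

Z_in ≈ +j303 Ω

βl = 2π × 0.224 = 80.6°
tan(βl) = 6.07
For a shorted stub, Z_in = jZ_0·tan(βl)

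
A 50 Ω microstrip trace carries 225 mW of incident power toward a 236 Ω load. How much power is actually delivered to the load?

Γ = (236 − 50)/(236 + 50) = 0.65
|Γ|² = 0.423
P_refl = |Γ|²·P_inc = 95.2 mW, P_del = (1 − |Γ|²)·P_inc = 130 mW

P_delivered ≈ 130 mW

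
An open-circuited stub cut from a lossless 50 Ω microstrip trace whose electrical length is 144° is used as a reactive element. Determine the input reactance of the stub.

X_in ≈ 68.8 Ω (inductive)

tan(βl) = -0.727
For an open-circuited stub, Z_in = −jZ_0·cot(βl) = −jZ_0/tan(βl)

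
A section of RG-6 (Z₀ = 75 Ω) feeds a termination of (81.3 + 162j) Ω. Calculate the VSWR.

VSWR ≈ 6.15

Γ = (Z_L − Z_0)/(Z_L + Z_0) = (6.3 + j162)/(156.3 + j162)
|Γ| = 162/225 = 0.72
VSWR = (1 + |Γ|)/(1 − |Γ|) = 1.72/0.28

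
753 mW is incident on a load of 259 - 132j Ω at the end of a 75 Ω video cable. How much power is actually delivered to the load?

|Γ| = |(184 − j132)/(334 − j132)| = 0.631
|Γ|² = 0.398
P_refl = |Γ|²·P_inc = 299 mW, P_del = (1 − |Γ|²)·P_inc = 454 mW

P_delivered ≈ 454 mW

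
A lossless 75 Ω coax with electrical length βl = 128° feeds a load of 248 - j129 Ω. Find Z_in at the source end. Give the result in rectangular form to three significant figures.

tan(βl) = tan(128°) = -1.28
Z_in = Z_0·(Z_L + jZ_0·tanβl)/(Z_0 + jZ_L·tanβl)
     = 75·(248 − j225)/(-90.1 − j317)

Z_in ≈ 33.8 + j68.2 Ω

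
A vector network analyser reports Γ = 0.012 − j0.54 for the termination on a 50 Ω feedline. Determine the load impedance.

Z_L ≈ 27.9 − j42.6 Ω

Z_L = Z_0·(1 + Γ)/(1 − Γ) = 50·(1.01 − j0.54)/(0.988 + j0.54)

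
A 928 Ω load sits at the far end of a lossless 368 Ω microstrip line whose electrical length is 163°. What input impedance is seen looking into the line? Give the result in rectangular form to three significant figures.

Z_in ≈ 636 + j378 Ω

tan(βl) = tan(163°) = -0.306
Z_in = Z_0·(Z_L + jZ_0·tanβl)/(Z_0 + jZ_L·tanβl)
     = 368·(928 − j113)/(368 − j284)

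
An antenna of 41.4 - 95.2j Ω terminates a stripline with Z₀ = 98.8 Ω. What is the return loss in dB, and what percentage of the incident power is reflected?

RL ≈ 3.66 dB; 43% of incident power reflected

Γ = (-57.4 − j95.2)/(140.2 − j95.2), |Γ| = 0.656
RL = −20·log₁₀(0.656) = 3.66 dB
P_refl/P_inc = |Γ|² = 0.43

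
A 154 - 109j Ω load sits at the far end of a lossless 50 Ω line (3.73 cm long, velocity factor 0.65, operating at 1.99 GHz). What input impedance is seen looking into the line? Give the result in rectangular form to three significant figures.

Z_in ≈ 31 + j64.8 Ω

λ = v/f = 0.65·c / 1.99 GHz = 0.098 m
βl = 2π·l/λ = 2π × 0.381 = 137°
tan(βl) = tan(137°) = -0.931
Z_in = Z_0·(Z_L + jZ_0·tanβl)/(Z_0 + jZ_L·tanβl)
     = 50·(154 − j156)/(-51.5 − j143)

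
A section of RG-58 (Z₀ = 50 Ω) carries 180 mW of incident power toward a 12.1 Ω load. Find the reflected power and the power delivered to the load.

P_reflected ≈ 67 mW; P_delivered ≈ 113 mW

Γ = (12.1 − 50)/(12.1 + 50) = -0.61
|Γ|² = 0.372
P_refl = |Γ|²·P_inc = 67 mW, P_del = (1 − |Γ|²)·P_inc = 113 mW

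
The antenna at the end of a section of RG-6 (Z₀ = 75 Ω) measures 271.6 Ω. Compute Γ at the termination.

Γ = 0.567

Γ = (Z_L − Z_0)/(Z_L + Z_0) = (271.6 − 75)/(271.6 + 75) = 196.6/346.6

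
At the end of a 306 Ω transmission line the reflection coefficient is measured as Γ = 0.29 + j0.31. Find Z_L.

Z_L = Z_0·(1 + Γ)/(1 − Γ) = 306·(1.29 + j0.31)/(0.71 − j0.31)

Z_L ≈ 418 + j316 Ω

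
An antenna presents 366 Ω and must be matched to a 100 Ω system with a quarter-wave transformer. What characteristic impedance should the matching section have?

Z_qwt ≈ 191 Ω

Z_qwt = √(Z_0·R_L) = √(100 × 366) = √36600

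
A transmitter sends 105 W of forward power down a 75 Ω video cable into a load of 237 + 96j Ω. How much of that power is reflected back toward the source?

|Γ| = |(162 + j96)/(312 + j96)| = 0.577
|Γ|² = 0.333
P_refl = |Γ|²·P_inc = 34.9 W, P_del = (1 − |Γ|²)·P_inc = 70.1 W

P_reflected ≈ 34.9 W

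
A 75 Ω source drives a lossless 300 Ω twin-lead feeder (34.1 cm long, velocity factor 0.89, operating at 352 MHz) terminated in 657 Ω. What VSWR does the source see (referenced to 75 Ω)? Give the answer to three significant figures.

VSWR ≈ 8.12

λ = v/f = 0.89·c / 352 MHz = 0.759 m
βl = 2π·l/λ = 2π × 0.45 = 162°
tan(βl) = -0.328
Z_in = Z_0·(Z_L + jZ_0·tanβl)/(Z_0 + jZ_L·tanβl) = 480 + j246 Ω
Γ_s = (Z_in − Z_s)/(Z_in + Z_s) = (405 + j246)/(555 + j246), |Γ_s| = 0.781
VSWR = (1 + |Γ_s|)/(1 − |Γ_s|)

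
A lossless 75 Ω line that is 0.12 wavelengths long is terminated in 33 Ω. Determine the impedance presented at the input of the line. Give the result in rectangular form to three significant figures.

Z_in ≈ 53 + j48.5 Ω

βl = 2π × 0.12 = 43.2°
tan(βl) = tan(43.2°) = 0.939
Z_in = Z_0·(Z_L + jZ_0·tanβl)/(Z_0 + jZ_L·tanβl)
     = 75·(33 + j70.4)/(75 + j31)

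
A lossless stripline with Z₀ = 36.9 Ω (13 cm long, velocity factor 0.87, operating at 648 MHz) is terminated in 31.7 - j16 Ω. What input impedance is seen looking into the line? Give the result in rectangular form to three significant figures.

λ = v/f = 0.87·c / 648 MHz = 0.403 m
βl = 2π·l/λ = 2π × 0.323 = 116°
tan(βl) = tan(116°) = -2.03
Z_in = Z_0·(Z_L + jZ_0·tanβl)/(Z_0 + jZ_L·tanβl)
     = 36.9·(31.7 − j91)/(4.37 − j64.4)

Z_in ≈ 53.1 + j14.5 Ω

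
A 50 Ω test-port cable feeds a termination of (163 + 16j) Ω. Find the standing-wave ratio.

Γ = (Z_L − Z_0)/(Z_L + Z_0) = (113 + j16)/(213 + j16)
|Γ| = 114/214 = 0.534
VSWR = (1 + |Γ|)/(1 − |Γ|) = 1.53/0.466

VSWR ≈ 3.29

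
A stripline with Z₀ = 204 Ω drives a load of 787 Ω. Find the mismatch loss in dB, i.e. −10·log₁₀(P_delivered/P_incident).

mismatch loss ≈ 1.84 dB

Γ = (787 − 204)/(787 + 204) = 0.588
|Γ|² = 0.346, so P_del/P_inc = 1 − |Γ|² = 0.654
ML = −10·log₁₀(1 − |Γ|²)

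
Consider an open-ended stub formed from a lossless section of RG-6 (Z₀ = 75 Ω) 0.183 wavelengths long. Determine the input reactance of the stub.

X_in ≈ -33.6 Ω (capacitive)

βl = 2π × 0.183 = 65.9°
tan(βl) = 2.23
For an open-ended stub, Z_in = −jZ_0·cot(βl) = −jZ_0/tan(βl)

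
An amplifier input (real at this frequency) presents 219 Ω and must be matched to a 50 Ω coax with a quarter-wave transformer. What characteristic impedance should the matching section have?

Z_qwt ≈ 105 Ω

Z_qwt = √(Z_0·R_L) = √(50 × 219) = √10950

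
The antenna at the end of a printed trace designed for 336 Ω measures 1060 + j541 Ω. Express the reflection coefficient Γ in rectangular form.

Γ = (Z_L − Z_0)/(Z_L + Z_0) = (724 + j541)/(1396 + j541)

Γ ≈ 0.581 + j0.162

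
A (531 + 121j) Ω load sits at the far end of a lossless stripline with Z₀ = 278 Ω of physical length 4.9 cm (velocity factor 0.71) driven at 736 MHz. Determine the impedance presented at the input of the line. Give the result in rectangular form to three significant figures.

Z_in ≈ 190 − j142 Ω

λ = v/f = 0.71·c / 736 MHz = 0.289 m
βl = 2π·l/λ = 2π × 0.169 = 61°
tan(βl) = tan(61°) = 1.8
Z_in = Z_0·(Z_L + jZ_0·tanβl)/(Z_0 + jZ_L·tanβl)
     = 278·(531 + j622)/(60.1 + j956)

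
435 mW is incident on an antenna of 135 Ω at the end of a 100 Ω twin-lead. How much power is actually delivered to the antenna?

P_delivered ≈ 425 mW

Γ = (135 − 100)/(135 + 100) = 0.149
|Γ|² = 0.0222
P_refl = |Γ|²·P_inc = 9.65 mW, P_del = (1 − |Γ|²)·P_inc = 425 mW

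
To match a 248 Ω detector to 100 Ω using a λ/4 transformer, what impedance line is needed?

Z_qwt = √(Z_0·R_L) = √(100 × 248) = √24800

Z_qwt ≈ 157 Ω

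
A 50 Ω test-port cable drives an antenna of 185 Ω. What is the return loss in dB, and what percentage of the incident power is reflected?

Γ = (185 − 50)/(185 + 50) = 0.574
RL = −20·log₁₀(0.574) = 4.81 dB
P_refl/P_inc = |Γ|² = 0.33

RL ≈ 4.81 dB; 33% of incident power reflected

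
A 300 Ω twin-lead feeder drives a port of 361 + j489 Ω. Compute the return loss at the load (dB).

RL ≈ 4.45 dB

Γ = (61 + j489)/(661 + j489), |Γ| = 0.599
RL = −20·log₁₀|Γ| = −20·log₁₀(0.599)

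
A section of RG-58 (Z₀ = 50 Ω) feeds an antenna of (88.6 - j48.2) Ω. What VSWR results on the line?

Γ = (Z_L − Z_0)/(Z_L + Z_0) = (38.6 − j48.2)/(138.6 − j48.2)
|Γ| = 61.8/147 = 0.421
VSWR = (1 + |Γ|)/(1 − |Γ|) = 1.42/0.579

VSWR ≈ 2.45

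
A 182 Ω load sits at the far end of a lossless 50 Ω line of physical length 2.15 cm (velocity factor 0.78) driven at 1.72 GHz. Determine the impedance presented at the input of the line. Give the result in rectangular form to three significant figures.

λ = v/f = 0.78·c / 1.72 GHz = 0.136 m
βl = 2π·l/λ = 2π × 0.158 = 56.9°
tan(βl) = tan(56.9°) = 1.53
Z_in = Z_0·(Z_L + jZ_0·tanβl)/(Z_0 + jZ_L·tanβl)
     = 50·(182 + j76.7)/(50 + j279)

Z_in ≈ 19 − j29.2 Ω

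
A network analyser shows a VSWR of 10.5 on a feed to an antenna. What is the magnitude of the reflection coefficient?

|Γ| ≈ 0.826

|Γ| = (S − 1)/(S + 1) = (10.5 − 1)/(10.5 + 1) = 9.5/11.5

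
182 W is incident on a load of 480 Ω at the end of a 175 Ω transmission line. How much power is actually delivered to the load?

P_delivered ≈ 143 W

Γ = (480 − 175)/(480 + 175) = 0.466
|Γ|² = 0.217
P_refl = |Γ|²·P_inc = 39.5 W, P_del = (1 − |Γ|²)·P_inc = 143 W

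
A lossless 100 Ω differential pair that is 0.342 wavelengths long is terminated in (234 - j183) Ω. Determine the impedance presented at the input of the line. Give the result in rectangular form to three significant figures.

Z_in ≈ 48.6 + j89.7 Ω

βl = 2π × 0.342 = 123°
tan(βl) = tan(123°) = -1.53
Z_in = Z_0·(Z_L + jZ_0·tanβl)/(Z_0 + jZ_L·tanβl)
     = 100·(234 − j336)/(-181 − j359)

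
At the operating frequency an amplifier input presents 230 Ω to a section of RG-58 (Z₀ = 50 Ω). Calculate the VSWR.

For a purely resistive load, VSWR = R_L/Z_0 or Z_0/R_L (whichever > 1) = 230/50

VSWR ≈ 4.6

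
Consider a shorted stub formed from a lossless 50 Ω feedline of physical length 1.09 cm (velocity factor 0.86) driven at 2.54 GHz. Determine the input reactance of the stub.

X_in ≈ 40 Ω (inductive)

λ = v/f = 0.86·c / 2.54 GHz = 0.102 m
βl = 2π·l/λ = 2π × 0.107 = 38.6°
tan(βl) = 0.799
For a shorted stub, Z_in = jZ_0·tan(βl)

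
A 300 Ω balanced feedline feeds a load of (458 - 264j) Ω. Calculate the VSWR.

VSWR ≈ 2.24

Γ = (Z_L − Z_0)/(Z_L + Z_0) = (158 − j264)/(758 − j264)
|Γ| = 308/803 = 0.383
VSWR = (1 + |Γ|)/(1 − |Γ|) = 1.38/0.617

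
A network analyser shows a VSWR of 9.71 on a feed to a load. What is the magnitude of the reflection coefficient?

|Γ| ≈ 0.813

|Γ| = (S − 1)/(S + 1) = (9.71 − 1)/(9.71 + 1) = 8.71/10.7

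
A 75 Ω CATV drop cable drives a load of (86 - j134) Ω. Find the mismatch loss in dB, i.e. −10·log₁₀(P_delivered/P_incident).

Γ = (11 − j134)/(161 − j134), |Γ| = 0.642
|Γ|² = 0.412, so P_del/P_inc = 1 − |Γ|² = 0.588
ML = −10·log₁₀(1 − |Γ|²)

mismatch loss ≈ 2.31 dB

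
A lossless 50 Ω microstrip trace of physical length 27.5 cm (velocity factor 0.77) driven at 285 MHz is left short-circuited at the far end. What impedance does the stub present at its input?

λ = v/f = 0.77·c / 285 MHz = 0.811 m
βl = 2π·l/λ = 2π × 0.339 = 122°
tan(βl) = -1.59
For a short-circuited stub, Z_in = jZ_0·tan(βl)

Z_in ≈ −j79.6 Ω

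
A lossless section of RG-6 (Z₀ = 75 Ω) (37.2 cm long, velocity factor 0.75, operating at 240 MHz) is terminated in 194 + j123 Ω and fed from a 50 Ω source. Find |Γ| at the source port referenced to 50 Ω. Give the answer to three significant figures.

λ = v/f = 0.75·c / 240 MHz = 0.938 m
βl = 2π·l/λ = 2π × 0.397 = 143°
tan(βl) = -0.758
Z_in = Z_0·(Z_L + jZ_0·tanβl)/(Z_0 + jZ_L·tanβl) = 34.4 + j59.6 Ω
Γ_s = (Z_in − Z_s)/(Z_in + Z_s) = (-15.6 + j59.6)/(84.4 + j59.6), |Γ_s| = 0.596

|Γ| ≈ 0.596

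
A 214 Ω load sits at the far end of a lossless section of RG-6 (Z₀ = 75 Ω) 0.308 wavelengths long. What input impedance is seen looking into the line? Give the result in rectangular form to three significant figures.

βl = 2π × 0.308 = 111°
tan(βl) = tan(111°) = -2.62
Z_in = Z_0·(Z_L + jZ_0·tanβl)/(Z_0 + jZ_L·tanβl)
     = 75·(214 − j197)/(75 − j561)

Z_in ≈ 29.6 + j24.7 Ω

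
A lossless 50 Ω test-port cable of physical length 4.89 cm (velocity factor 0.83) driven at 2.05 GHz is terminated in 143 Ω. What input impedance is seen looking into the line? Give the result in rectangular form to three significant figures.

λ = v/f = 0.83·c / 2.05 GHz = 0.121 m
βl = 2π·l/λ = 2π × 0.403 = 145°
tan(βl) = tan(145°) = -0.702
Z_in = Z_0·(Z_L + jZ_0·tanβl)/(Z_0 + jZ_L·tanβl)
     = 50·(143 − j35.1)/(50 − j100)

Z_in ≈ 42.4 + j50.1 Ω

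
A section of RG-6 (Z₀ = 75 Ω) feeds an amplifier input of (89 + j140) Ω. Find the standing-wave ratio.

Γ = (Z_L − Z_0)/(Z_L + Z_0) = (14 + j140)/(164 + j140)
|Γ| = 141/216 = 0.653
VSWR = (1 + |Γ|)/(1 − |Γ|) = 1.65/0.347

VSWR ≈ 4.76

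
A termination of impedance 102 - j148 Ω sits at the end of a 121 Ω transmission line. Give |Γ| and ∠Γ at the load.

Γ = (Z_L − Z_0)/(Z_L + Z_0) = (-19 − j148)/(223 − j148)
|Γ| = 149/268 = 0.558

Γ ≈ 0.558 ∠ -63.7°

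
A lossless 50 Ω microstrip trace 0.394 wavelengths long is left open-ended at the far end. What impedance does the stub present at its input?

βl = 2π × 0.394 = 142°
tan(βl) = -0.786
For an open-ended stub, Z_in = −jZ_0·cot(βl) = −jZ_0/tan(βl)

Z_in ≈ +j63.6 Ω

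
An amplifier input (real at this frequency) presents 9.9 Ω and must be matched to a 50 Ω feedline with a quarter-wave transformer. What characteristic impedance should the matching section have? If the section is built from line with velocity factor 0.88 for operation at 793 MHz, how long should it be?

Z_qwt = √(Z_0·R_L) = √(50 × 9.9) = √495
λ = 0.88·c/f = 0.333 m, so l = λ/4 = 0.0832 m

Z_qwt ≈ 22.2 Ω; length ≈ 8.32 cm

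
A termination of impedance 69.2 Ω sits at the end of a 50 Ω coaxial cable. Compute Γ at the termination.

Γ = 0.161

Γ = (Z_L − Z_0)/(Z_L + Z_0) = (69.2 − 50)/(69.2 + 50) = 19.2/119.2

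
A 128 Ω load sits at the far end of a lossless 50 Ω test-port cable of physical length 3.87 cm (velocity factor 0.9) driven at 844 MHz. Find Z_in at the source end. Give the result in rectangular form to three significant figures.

Z_in ≈ 35.2 − j38.1 Ω

λ = v/f = 0.9·c / 844 MHz = 0.32 m
βl = 2π·l/λ = 2π × 0.121 = 43.6°
tan(βl) = tan(43.6°) = 0.951
Z_in = Z_0·(Z_L + jZ_0·tanβl)/(Z_0 + jZ_L·tanβl)
     = 50·(128 + j47.5)/(50 + j122)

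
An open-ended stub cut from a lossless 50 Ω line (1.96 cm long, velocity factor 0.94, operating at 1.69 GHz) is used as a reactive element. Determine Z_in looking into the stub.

λ = v/f = 0.94·c / 1.69 GHz = 0.167 m
βl = 2π·l/λ = 2π × 0.117 = 42.3°
tan(βl) = 0.909
For an open-ended stub, Z_in = −jZ_0·cot(βl) = −jZ_0/tan(βl)

Z_in ≈ −j55 Ω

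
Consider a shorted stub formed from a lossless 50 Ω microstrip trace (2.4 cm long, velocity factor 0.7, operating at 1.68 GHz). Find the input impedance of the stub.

λ = v/f = 0.7·c / 1.68 GHz = 0.125 m
βl = 2π·l/λ = 2π × 0.192 = 69.1°
tan(βl) = 2.62
For a shorted stub, Z_in = jZ_0·tan(βl)

Z_in ≈ +j131 Ω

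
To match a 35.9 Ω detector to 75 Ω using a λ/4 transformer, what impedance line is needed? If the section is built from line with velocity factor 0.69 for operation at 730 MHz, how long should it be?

Z_qwt ≈ 51.9 Ω; length ≈ 7.09 cm

Z_qwt = √(Z_0·R_L) = √(75 × 35.9) = √2692
λ = 0.69·c/f = 0.284 m, so l = λ/4 = 0.0709 m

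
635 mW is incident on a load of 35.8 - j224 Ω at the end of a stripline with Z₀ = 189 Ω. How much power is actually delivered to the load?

P_delivered ≈ 171 mW

|Γ| = |(-153.2 − j224)/(224.8 − j224)| = 0.855
|Γ|² = 0.731
P_refl = |Γ|²·P_inc = 464 mW, P_del = (1 − |Γ|²)·P_inc = 171 mW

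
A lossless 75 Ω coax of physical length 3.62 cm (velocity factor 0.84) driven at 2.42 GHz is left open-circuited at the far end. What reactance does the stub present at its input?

λ = v/f = 0.84·c / 2.42 GHz = 0.104 m
βl = 2π·l/λ = 2π × 0.348 = 125°
tan(βl) = -1.42
For an open-circuited stub, Z_in = −jZ_0·cot(βl) = −jZ_0/tan(βl)

X_in ≈ 52.8 Ω (inductive)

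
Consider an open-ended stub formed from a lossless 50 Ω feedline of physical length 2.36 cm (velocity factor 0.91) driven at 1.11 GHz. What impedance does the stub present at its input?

Z_in ≈ −j72.6 Ω

λ = v/f = 0.91·c / 1.11 GHz = 0.246 m
βl = 2π·l/λ = 2π × 0.096 = 34.5°
tan(βl) = 0.688
For an open-ended stub, Z_in = −jZ_0·cot(βl) = −jZ_0/tan(βl)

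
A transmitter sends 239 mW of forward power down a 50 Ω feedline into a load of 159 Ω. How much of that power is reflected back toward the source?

Γ = (159 − 50)/(159 + 50) = 0.522
|Γ|² = 0.272
P_refl = |Γ|²·P_inc = 65 mW, P_del = (1 − |Γ|²)·P_inc = 174 mW

P_reflected ≈ 65 mW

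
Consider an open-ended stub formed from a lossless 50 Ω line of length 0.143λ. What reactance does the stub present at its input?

βl = 2π × 0.143 = 51.5°
tan(βl) = 1.26
For an open-ended stub, Z_in = −jZ_0·cot(βl) = −jZ_0/tan(βl)

X_in ≈ -39.8 Ω (capacitive)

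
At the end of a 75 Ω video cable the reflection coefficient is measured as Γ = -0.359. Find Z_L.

Z_L ≈ 35.4 Ω

Z_L = Z_0·(1 + Γ)/(1 − Γ) = 75·(0.641)/(1.36)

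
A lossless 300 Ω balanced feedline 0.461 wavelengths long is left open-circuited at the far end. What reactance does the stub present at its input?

βl = 2π × 0.461 = 166°
tan(βl) = -0.25
For an open-circuited stub, Z_in = −jZ_0·cot(βl) = −jZ_0/tan(βl)

X_in ≈ 1200 Ω (inductive)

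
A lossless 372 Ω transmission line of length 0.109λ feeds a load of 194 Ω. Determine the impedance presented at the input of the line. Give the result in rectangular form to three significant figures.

βl = 2π × 0.109 = 39.2°
tan(βl) = tan(39.2°) = 0.817
Z_in = Z_0·(Z_L + jZ_0·tanβl)/(Z_0 + jZ_L·tanβl)
     = 372·(194 + j304)/(372 + j158)

Z_in ≈ 274 + j187 Ω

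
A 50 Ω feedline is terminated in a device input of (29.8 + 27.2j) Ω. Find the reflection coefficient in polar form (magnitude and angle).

Γ ≈ 0.402 ∠ 108°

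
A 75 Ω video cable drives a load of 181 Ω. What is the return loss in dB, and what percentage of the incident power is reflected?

Γ = (181 − 75)/(181 + 75) = 0.414
RL = −20·log₁₀(0.414) = 7.66 dB
P_refl/P_inc = |Γ|² = 0.171

RL ≈ 7.66 dB; 17.1% of incident power reflected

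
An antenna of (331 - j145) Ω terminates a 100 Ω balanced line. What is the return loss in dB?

Γ = (231 − j145)/(431 − j145), |Γ| = 0.6
RL = −20·log₁₀|Γ| = −20·log₁₀(0.6)

RL ≈ 4.44 dB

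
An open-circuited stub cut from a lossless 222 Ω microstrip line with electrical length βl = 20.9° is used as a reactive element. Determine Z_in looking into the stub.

tan(βl) = 0.382
For an open-circuited stub, Z_in = −jZ_0·cot(βl) = −jZ_0/tan(βl)

Z_in ≈ −j581 Ω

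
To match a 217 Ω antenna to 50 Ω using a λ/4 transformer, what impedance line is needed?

Z_qwt = √(Z_0·R_L) = √(50 × 217) = √10850

Z_qwt ≈ 104 Ω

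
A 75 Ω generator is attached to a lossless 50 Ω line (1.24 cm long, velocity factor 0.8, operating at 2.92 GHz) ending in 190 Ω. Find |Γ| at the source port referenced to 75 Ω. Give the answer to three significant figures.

|Γ| ≈ 0.646

λ = v/f = 0.8·c / 2.92 GHz = 0.0822 m
βl = 2π·l/λ = 2π × 0.151 = 54.3°
tan(βl) = 1.39
Z_in = Z_0·(Z_L + jZ_0·tanβl)/(Z_0 + jZ_L·tanβl) = 19.3 − j32.3 Ω
Γ_s = (Z_in − Z_s)/(Z_in + Z_s) = (-55.7 − j32.3)/(94.3 − j32.3), |Γ_s| = 0.646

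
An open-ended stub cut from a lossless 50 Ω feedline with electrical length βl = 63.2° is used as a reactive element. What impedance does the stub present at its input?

tan(βl) = 1.98
For an open-ended stub, Z_in = −jZ_0·cot(βl) = −jZ_0/tan(βl)

Z_in ≈ −j25.3 Ω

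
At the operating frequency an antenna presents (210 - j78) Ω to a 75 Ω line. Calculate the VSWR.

VSWR ≈ 3.23

Γ = (Z_L − Z_0)/(Z_L + Z_0) = (135 − j78)/(285 − j78)
|Γ| = 156/295 = 0.528
VSWR = (1 + |Γ|)/(1 − |Γ|) = 1.53/0.472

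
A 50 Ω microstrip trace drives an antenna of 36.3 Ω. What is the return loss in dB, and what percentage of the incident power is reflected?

Γ = (36.3 − 50)/(36.3 + 50) = -0.159
RL = −20·log₁₀(0.159) = 16 dB
P_refl/P_inc = |Γ|² = 0.0252

RL ≈ 16 dB; 2.52% of incident power reflected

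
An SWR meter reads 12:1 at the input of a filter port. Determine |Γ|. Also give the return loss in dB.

|Γ| ≈ 0.846; return loss ≈ 1.45 dB

|Γ| = (S − 1)/(S + 1) = (12 − 1)/(12 + 1) = 11/13
RL = −20·log₁₀|Γ| = −20·log₁₀(0.846)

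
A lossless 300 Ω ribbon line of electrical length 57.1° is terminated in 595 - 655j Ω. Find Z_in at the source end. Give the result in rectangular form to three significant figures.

tan(βl) = tan(57.1°) = 1.55
Z_in = Z_0·(Z_L + jZ_0·tanβl)/(Z_0 + jZ_L·tanβl)
     = 300·(595 − j191)/(1310 + j920)

Z_in ≈ 70.7 − j93.2 Ω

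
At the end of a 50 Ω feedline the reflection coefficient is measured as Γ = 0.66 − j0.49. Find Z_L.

Z_L = Z_0·(1 + Γ)/(1 − Γ) = 50·(1.66 − j0.49)/(0.34 + j0.49)

Z_L ≈ 45.6 − j138 Ω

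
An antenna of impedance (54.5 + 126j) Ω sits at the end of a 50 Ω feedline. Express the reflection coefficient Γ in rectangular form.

Γ ≈ 0.61 + j0.47

Γ = (Z_L − Z_0)/(Z_L + Z_0) = (4.5 + j126)/(104.5 + j126)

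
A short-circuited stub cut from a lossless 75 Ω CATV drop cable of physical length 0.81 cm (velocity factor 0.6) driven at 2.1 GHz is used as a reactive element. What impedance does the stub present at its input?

λ = v/f = 0.6·c / 2.1 GHz = 0.0857 m
βl = 2π·l/λ = 2π × 0.0945 = 34°
tan(βl) = 0.675
For a short-circuited stub, Z_in = jZ_0·tan(βl)

Z_in ≈ +j50.6 Ω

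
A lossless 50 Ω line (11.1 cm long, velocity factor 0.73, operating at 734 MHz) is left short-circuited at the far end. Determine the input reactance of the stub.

λ = v/f = 0.73·c / 734 MHz = 0.298 m
βl = 2π·l/λ = 2π × 0.372 = 134°
tan(βl) = -1.04
For a short-circuited stub, Z_in = jZ_0·tan(βl)

X_in ≈ -51.9 Ω (capacitive)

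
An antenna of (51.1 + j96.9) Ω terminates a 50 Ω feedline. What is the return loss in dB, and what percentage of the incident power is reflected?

Γ = (1.1 + j96.9)/(101.1 + j96.9), |Γ| = 0.692
RL = −20·log₁₀(0.692) = 3.2 dB
P_refl/P_inc = |Γ|² = 0.479

RL ≈ 3.2 dB; 47.9% of incident power reflected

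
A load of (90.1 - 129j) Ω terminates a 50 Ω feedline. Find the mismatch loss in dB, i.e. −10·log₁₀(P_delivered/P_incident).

Γ = (40.1 − j129)/(140.1 − j129), |Γ| = 0.709
|Γ|² = 0.503, so P_del/P_inc = 1 − |Γ|² = 0.497
ML = −10·log₁₀(1 − |Γ|²)

mismatch loss ≈ 3.04 dB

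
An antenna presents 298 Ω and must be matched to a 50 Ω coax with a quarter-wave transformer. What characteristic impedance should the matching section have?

Z_qwt = √(Z_0·R_L) = √(50 × 298) = √14900

Z_qwt ≈ 122 Ω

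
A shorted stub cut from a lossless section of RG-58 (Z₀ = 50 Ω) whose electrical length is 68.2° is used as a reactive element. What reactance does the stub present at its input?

X_in ≈ 125 Ω (inductive)

tan(βl) = 2.5
For a shorted stub, Z_in = jZ_0·tan(βl)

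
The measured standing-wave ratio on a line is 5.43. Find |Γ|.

|Γ| = (S − 1)/(S + 1) = (5.43 − 1)/(5.43 + 1) = 4.43/6.43

|Γ| ≈ 0.689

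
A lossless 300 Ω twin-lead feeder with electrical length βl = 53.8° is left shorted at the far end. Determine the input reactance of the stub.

X_in ≈ 410 Ω (inductive)

tan(βl) = 1.37
For a shorted stub, Z_in = jZ_0·tan(βl)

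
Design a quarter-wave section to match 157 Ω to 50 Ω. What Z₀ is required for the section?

Z_qwt = √(Z_0·R_L) = √(50 × 157) = √7850

Z_qwt ≈ 88.6 Ω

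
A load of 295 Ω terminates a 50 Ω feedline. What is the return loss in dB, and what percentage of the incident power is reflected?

Γ = (295 − 50)/(295 + 50) = 0.71
RL = −20·log₁₀(0.71) = 2.97 dB
P_refl/P_inc = |Γ|² = 0.504

RL ≈ 2.97 dB; 50.4% of incident power reflected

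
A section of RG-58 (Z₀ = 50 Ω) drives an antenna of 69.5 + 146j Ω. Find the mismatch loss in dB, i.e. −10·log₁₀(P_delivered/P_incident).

mismatch loss ≈ 4.08 dB

Γ = (19.5 + j146)/(119.5 + j146), |Γ| = 0.781
|Γ|² = 0.61, so P_del/P_inc = 1 − |Γ|² = 0.39
ML = −10·log₁₀(1 − |Γ|²)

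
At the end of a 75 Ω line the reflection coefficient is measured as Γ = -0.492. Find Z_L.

Z_L = Z_0·(1 + Γ)/(1 − Γ) = 75·(0.508)/(1.49)

Z_L ≈ 25.5 Ω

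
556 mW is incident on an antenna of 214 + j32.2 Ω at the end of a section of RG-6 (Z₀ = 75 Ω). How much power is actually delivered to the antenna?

|Γ| = |(139 + j32.2)/(289 + j32.2)| = 0.491
|Γ|² = 0.241
P_refl = |Γ|²·P_inc = 134 mW, P_del = (1 − |Γ|²)·P_inc = 422 mW

P_delivered ≈ 422 mW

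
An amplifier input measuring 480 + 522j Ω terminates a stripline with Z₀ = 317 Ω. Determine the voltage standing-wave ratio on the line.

VSWR ≈ 3.69

Γ = (Z_L − Z_0)/(Z_L + Z_0) = (163 + j522)/(797 + j522)
|Γ| = 547/953 = 0.574
VSWR = (1 + |Γ|)/(1 − |Γ|) = 1.57/0.426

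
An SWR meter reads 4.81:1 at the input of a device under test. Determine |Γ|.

|Γ| = (S − 1)/(S + 1) = (4.81 − 1)/(4.81 + 1) = 3.81/5.81

|Γ| ≈ 0.656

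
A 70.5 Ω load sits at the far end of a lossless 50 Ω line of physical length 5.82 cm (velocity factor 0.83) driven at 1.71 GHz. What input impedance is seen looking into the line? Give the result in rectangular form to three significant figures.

Z_in ≈ 52.5 + j17.5 Ω

λ = v/f = 0.83·c / 1.71 GHz = 0.146 m
βl = 2π·l/λ = 2π × 0.4 = 144°
tan(βl) = tan(144°) = -0.73
Z_in = Z_0·(Z_L + jZ_0·tanβl)/(Z_0 + jZ_L·tanβl)
     = 50·(70.5 − j36.5)/(50 − j51.4)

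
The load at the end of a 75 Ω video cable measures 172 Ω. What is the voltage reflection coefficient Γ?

Γ = (Z_L − Z_0)/(Z_L + Z_0) = (172 − 75)/(172 + 75) = 97/247

Γ = 0.393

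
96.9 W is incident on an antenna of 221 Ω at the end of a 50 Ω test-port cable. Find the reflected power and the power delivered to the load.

Γ = (221 − 50)/(221 + 50) = 0.631
|Γ|² = 0.398
P_refl = |Γ|²·P_inc = 38.6 W, P_del = (1 − |Γ|²)·P_inc = 58.3 W

P_reflected ≈ 38.6 W; P_delivered ≈ 58.3 W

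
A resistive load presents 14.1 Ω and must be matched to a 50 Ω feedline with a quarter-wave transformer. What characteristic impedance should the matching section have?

Z_qwt = √(Z_0·R_L) = √(50 × 14.1) = √705

Z_qwt ≈ 26.6 Ω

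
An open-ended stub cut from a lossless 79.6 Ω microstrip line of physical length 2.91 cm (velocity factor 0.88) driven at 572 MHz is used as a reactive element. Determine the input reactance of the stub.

λ = v/f = 0.88·c / 572 MHz = 0.462 m
βl = 2π·l/λ = 2π × 0.063 = 22.7°
tan(βl) = 0.418
For an open-ended stub, Z_in = −jZ_0·cot(βl) = −jZ_0/tan(βl)

X_in ≈ -190 Ω (capacitive)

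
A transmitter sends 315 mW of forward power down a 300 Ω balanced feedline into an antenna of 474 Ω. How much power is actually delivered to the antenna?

P_delivered ≈ 299 mW

Γ = (474 − 300)/(474 + 300) = 0.225
|Γ|² = 0.0505
P_refl = |Γ|²·P_inc = 15.9 mW, P_del = (1 − |Γ|²)·P_inc = 299 mW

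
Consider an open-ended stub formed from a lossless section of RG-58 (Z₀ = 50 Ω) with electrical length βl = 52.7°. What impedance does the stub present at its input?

Z_in ≈ −j38.1 Ω

tan(βl) = 1.31
For an open-ended stub, Z_in = −jZ_0·cot(βl) = −jZ_0/tan(βl)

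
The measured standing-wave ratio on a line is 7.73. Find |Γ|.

|Γ| = (S − 1)/(S + 1) = (7.73 − 1)/(7.73 + 1) = 6.73/8.73

|Γ| ≈ 0.771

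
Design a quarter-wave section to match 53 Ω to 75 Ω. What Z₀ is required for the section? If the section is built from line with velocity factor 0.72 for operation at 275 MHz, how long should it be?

Z_qwt = √(Z_0·R_L) = √(75 × 53) = √3975
λ = 0.72·c/f = 0.785 m, so l = λ/4 = 0.196 m

Z_qwt ≈ 63 Ω; length ≈ 19.6 cm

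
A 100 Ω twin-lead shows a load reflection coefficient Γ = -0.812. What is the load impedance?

Z_L = Z_0·(1 + Γ)/(1 − Γ) = 100·(0.188)/(1.81)

Z_L ≈ 10.4 Ω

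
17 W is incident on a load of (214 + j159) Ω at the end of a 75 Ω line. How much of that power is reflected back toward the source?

P_reflected ≈ 6.97 W

|Γ| = |(139 + j159)/(289 + j159)| = 0.64
|Γ|² = 0.41
P_refl = |Γ|²·P_inc = 6.97 W, P_del = (1 − |Γ|²)·P_inc = 10 W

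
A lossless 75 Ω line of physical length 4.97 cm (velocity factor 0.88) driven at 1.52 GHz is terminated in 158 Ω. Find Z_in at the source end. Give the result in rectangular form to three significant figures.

λ = v/f = 0.88·c / 1.52 GHz = 0.174 m
βl = 2π·l/λ = 2π × 0.286 = 103°
tan(βl) = tan(103°) = -4.33
Z_in = Z_0·(Z_L + jZ_0·tanβl)/(Z_0 + jZ_L·tanβl)
     = 75·(158 − j324)/(75 − j684)

Z_in ≈ 37.1 + j13.3 Ω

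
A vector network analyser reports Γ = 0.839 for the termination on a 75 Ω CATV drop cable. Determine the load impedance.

Z_L = Z_0·(1 + Γ)/(1 − Γ) = 75·(1.84)/(0.161)

Z_L ≈ 857 Ω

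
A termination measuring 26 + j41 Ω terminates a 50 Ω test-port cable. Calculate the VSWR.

VSWR ≈ 3.45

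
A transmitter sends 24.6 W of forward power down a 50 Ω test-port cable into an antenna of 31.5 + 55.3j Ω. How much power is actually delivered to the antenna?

|Γ| = |(-18.5 + j55.3)/(81.5 + j55.3)| = 0.592
|Γ|² = 0.351
P_refl = |Γ|²·P_inc = 8.62 W, P_del = (1 − |Γ|²)·P_inc = 16 W

P_delivered ≈ 16 W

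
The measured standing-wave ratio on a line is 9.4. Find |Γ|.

|Γ| ≈ 0.808

|Γ| = (S − 1)/(S + 1) = (9.4 − 1)/(9.4 + 1) = 8.4/10.4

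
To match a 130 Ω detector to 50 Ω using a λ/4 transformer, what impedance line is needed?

Z_qwt ≈ 80.6 Ω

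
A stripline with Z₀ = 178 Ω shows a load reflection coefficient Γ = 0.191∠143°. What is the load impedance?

Z_L ≈ 128 + j30.5 Ω

Z_L = Z_0·(1 + Γ)/(1 − Γ) = 178·(0.847 + j0.115)/(1.15 − j0.115)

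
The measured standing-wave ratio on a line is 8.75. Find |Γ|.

|Γ| = (S − 1)/(S + 1) = (8.75 − 1)/(8.75 + 1) = 7.75/9.75

|Γ| ≈ 0.795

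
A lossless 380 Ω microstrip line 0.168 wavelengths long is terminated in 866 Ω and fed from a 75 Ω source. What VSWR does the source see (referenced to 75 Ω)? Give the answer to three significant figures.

VSWR ≈ 4.63

βl = 2π × 0.168 = 60.5°
tan(βl) = 1.77
Z_in = Z_0·(Z_L + jZ_0·tanβl)/(Z_0 + jZ_L·tanβl) = 207 − j164 Ω
Γ_s = (Z_in − Z_s)/(Z_in + Z_s) = (132 − j164)/(282 − j164), |Γ_s| = 0.645
VSWR = (1 + |Γ_s|)/(1 − |Γ_s|)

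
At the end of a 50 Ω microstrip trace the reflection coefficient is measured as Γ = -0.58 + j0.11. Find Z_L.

Z_L = Z_0·(1 + Γ)/(1 − Γ) = 50·(0.42 + j0.11)/(1.58 − j0.11)

Z_L ≈ 13 + j4.39 Ω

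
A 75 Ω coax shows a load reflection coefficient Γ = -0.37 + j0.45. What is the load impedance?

Z_L = Z_0·(1 + Γ)/(1 − Γ) = 75·(0.63 + j0.45)/(1.37 − j0.45)

Z_L ≈ 23.8 + j32.5 Ω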